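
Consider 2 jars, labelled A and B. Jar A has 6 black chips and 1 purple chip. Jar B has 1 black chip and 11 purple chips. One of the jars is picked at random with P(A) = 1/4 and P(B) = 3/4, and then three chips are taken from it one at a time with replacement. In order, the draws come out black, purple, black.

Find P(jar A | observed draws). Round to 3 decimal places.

0.846

Under each hypothesis, the probability of the observed sequence is: P(data | jar A) = (6/7)(1/7)(6/7) = 0.10496; P(data | jar B) = (1/12)(11/12)(1/12) = 0.0063657.
The prior-weighted likelihoods are 1/4 · 0.10496 = 0.026239, 3/4 · 0.0063657 = 0.0047743; summing to 0.031013.
So P(jar A | data) = (0.026239) / (0.031013) = 0.84606.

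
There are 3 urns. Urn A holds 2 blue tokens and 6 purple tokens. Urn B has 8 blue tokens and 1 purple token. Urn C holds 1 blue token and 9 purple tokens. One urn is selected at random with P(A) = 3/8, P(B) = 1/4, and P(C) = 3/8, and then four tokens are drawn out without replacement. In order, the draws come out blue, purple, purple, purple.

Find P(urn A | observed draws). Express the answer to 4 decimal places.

0.5882

For each hypothesis, P(data | H) works out to: P(data | urn A) = (2/8)(6/7)(5/6)(4/5) = 1/7; P(data | urn B) = (8/9)(1/8)(0/7) = 0; P(data | urn C) = (1/10)(9/9)(8/8)(7/7) = 1/10.
The prior-weighted likelihoods are 3/8 · 1/7 = 3/56, 1/4 · 0 = 0, 3/8 · 1/10 = 3/80; these sum to 51/560.
Hence P(urn A | data) = (3/56) / (51/560) = 10/17.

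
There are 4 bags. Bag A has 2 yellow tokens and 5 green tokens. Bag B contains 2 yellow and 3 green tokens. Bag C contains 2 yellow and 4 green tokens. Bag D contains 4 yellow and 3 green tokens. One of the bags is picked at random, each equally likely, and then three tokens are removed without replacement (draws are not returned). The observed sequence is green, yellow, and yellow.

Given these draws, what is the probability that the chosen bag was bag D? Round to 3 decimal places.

Under each hypothesis, the probability of the observed sequence is: P(data | bag A) = (5/7)(2/6)(1/5) = 1/21; P(data | bag B) = (3/5)(2/4)(1/3) = 1/10; P(data | bag C) = (4/6)(2/5)(1/4) = 1/15; P(data | bag D) = (3/7)(4/6)(3/5) = 6/35.
Weighting by the prior gives 1/4 · 1/21 = 1/84, 1/4 · 1/10 = 1/40, 1/4 · 1/15 = 1/60, 1/4 · 6/35 = 3/70; summing to 27/280.
Hence P(bag D | data) = (3/70) / (27/280) = 4/9.

0.444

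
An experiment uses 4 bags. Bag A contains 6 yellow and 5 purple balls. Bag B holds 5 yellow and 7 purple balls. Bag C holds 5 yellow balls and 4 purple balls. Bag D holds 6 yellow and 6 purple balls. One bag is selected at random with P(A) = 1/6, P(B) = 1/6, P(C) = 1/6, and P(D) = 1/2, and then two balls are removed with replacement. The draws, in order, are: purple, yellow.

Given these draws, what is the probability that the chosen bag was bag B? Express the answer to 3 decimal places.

0.163

For each hypothesis, P(data | H) works out to: P(data | bag A) = (5/11)(6/11) = 0.24793; P(data | bag B) = (7/12)(5/12) = 0.24306; P(data | bag C) = (4/9)(5/9) = 0.24691; P(data | bag D) = (6/12)(6/12) = 0.25.
Multiplying each by its prior: 1/6 · 0.24793 = 0.041322, 1/6 · 0.24306 = 0.040509, 1/6 · 0.24691 = 0.041152, 1/2 · 0.25 = 0.125; these sum to 0.24798.
Therefore the posterior P(bag B | data) = (0.040509) / (0.24798) = 0.16335.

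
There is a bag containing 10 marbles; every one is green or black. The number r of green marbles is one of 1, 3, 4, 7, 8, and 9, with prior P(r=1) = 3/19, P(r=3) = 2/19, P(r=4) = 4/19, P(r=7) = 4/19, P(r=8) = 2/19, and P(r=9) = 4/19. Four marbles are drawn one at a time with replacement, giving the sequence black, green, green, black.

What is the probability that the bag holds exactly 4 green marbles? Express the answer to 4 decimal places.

0.3822

For each hypothesis, P(data | H) works out to: P(data | r = 1) = (9/10)(1/10)(1/10)(9/10) = 0.0081; P(data | r = 3) = (7/10)(3/10)(3/10)(7/10) = 0.0441; P(data | r = 4) = (6/10)(4/10)(4/10)(6/10) = 0.0576; P(data | r = 7) = (3/10)(7/10)(7/10)(3/10) = 0.0441; P(data | r = 8) = (2/10)(8/10)(8/10)(2/10) = 0.0256; P(data | r = 9) = (1/10)(9/10)(9/10)(1/10) = 0.0081.
Multiplying each by its prior: 3/19 · 0.0081 = 0.0012789, 2/19 · 0.0441 = 0.0046421, 4/19 · 0.0576 = 0.012126, 4/19 · 0.0441 = 0.0092842, 2/19 · 0.0256 = 0.0026947, 4/19 · 0.0081 = 0.0017053; with total 0.031732.
Therefore the posterior P(r = 4 | data) = (0.012126) / (0.031732) = 0.38215.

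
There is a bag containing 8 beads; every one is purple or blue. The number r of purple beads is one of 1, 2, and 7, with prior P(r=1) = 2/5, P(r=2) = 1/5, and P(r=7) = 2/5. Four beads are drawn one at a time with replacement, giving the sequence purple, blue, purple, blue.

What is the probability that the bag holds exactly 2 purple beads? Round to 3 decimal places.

0.424

The likelihood of the observed sequence under each hypothesis: P(data | r = 1) = (1/8)(7/8)(1/8)(7/8) = 0.011963; P(data | r = 2) = (2/8)(6/8)(2/8)(6/8) = 0.035156; P(data | r = 7) = (7/8)(1/8)(7/8)(1/8) = 0.011963.
Multiplying each by its prior: 2/5 · 0.011963 = 0.0047852, 1/5 · 0.035156 = 0.0070313, 2/5 · 0.011963 = 0.0047852; these sum to 0.016602.
By Bayes' rule, P(r = 2 | data) = (0.0070313) / (0.016602) = 0.42353.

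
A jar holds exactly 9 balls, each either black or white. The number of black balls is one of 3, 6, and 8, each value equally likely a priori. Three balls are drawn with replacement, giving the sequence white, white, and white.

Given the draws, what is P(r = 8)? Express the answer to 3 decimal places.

0.004

Under each hypothesis, the probability of the observed sequence is: P(data | r = 3) = (6/9)(6/9)(6/9) = 0.2963; P(data | r = 6) = (3/9)(3/9)(3/9) = 0.037037; P(data | r = 8) = (1/9)(1/9)(1/9) = 0.0013717.
Multiplying each by its prior: 1/3 · 0.2963 = 0.098765, 1/3 · 0.037037 = 0.012346, 1/3 · 0.0013717 = 0.00045725; with total 0.11157.
Therefore the posterior P(r = 8 | data) = (0.00045725) / (0.11157) = 0.0040984.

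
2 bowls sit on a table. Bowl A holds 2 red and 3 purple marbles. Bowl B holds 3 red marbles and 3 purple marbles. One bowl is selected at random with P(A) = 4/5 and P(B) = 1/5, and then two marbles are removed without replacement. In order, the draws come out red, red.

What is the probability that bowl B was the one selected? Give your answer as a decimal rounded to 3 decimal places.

For each hypothesis, P(data | H) works out to: P(data | bowl A) = (2/5)(1/4) = 1/10; P(data | bowl B) = (3/6)(2/5) = 1/5.
Weighting by the prior gives 4/5 · 1/10 = 2/25, 1/5 · 1/5 = 1/25; with total 3/25.
Hence P(bowl B | data) = (1/25) / (3/25) = 1/3.

0.333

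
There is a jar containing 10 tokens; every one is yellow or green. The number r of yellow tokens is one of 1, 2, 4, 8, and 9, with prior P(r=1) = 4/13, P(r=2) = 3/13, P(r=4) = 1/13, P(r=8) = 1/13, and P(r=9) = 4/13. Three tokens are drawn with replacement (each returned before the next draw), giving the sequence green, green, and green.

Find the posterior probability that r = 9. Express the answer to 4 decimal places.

0.0009

The likelihood of the observed sequence under each hypothesis: P(data | r = 1) = (9/10)(9/10)(9/10) = 0.729; P(data | r = 2) = (8/10)(8/10)(8/10) = 0.512; P(data | r = 4) = (6/10)(6/10)(6/10) = 0.216; P(data | r = 8) = (2/10)(2/10)(2/10) = 0.008; P(data | r = 9) = (1/10)(1/10)(1/10) = 0.001.
Multiplying each by its prior: 4/13 · 0.729 = 0.22431, 3/13 · 0.512 = 0.11815, 1/13 · 0.216 = 0.016615, 1/13 · 0.008 = 0.00061538, 4/13 · 0.001 = 0.00030769; with total 0.36.
Therefore the posterior P(r = 9 | data) = (0.00030769) / (0.36) = 0.0008547.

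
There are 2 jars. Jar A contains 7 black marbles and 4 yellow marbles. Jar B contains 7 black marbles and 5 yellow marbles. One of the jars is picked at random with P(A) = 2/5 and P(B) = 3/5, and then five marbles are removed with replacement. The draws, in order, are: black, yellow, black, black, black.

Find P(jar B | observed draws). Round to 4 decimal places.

0.5482

For each hypothesis, P(data | H) works out to: P(data | jar A) = (7/11)(4/11)(7/11)(7/11)(7/11) = 0.059633; P(data | jar B) = (7/12)(5/12)(7/12)(7/12)(7/12) = 0.048245.
Multiplying each by its prior: 2/5 · 0.059633 = 0.023853, 3/5 · 0.048245 = 0.028947; with total 0.052801.
Therefore the posterior P(jar B | data) = (0.028947) / (0.052801) = 0.54824.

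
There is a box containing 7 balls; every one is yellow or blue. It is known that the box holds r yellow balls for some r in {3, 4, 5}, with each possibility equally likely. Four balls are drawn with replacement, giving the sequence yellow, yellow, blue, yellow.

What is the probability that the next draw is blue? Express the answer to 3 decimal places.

The likelihood of the observed sequence under each hypothesis: P(data | r = 3) = (3/7)(3/7)(4/7)(3/7) = 0.044981; P(data | r = 4) = (4/7)(4/7)(3/7)(4/7) = 0.079967; P(data | r = 5) = (5/7)(5/7)(2/7)(5/7) = 0.10412.
Weighting by the prior gives 1/3 · 0.044981 = 0.014994, 1/3 · 0.079967 = 0.026656, 1/3 · 0.10412 = 0.034708; with total 0.076357.
The posterior is then P(r = 3 | data) = 0.19636, P(r = 4 | data) = 0.34909, P(r = 5 | data) = 0.45455.
Averaging over the posterior, P(blue next | data) = (4/7)(0.19636) + (3/7)(0.34909) + (2/7)(0.45455) = 0.39169.

0.392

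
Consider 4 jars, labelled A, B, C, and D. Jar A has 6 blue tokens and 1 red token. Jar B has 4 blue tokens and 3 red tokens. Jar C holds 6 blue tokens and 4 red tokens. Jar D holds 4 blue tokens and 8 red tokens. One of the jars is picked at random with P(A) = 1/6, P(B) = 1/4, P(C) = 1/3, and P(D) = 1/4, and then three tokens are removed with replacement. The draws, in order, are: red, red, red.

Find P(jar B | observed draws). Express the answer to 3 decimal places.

0.170

Compute the likelihood of the observed sequence for each case: P(data | jar A) = (1/7)(1/7)(1/7) = 0.0029155; P(data | jar B) = (3/7)(3/7)(3/7) = 0.078717; P(data | jar C) = (4/10)(4/10)(4/10) = 0.064; P(data | jar D) = (8/12)(8/12)(8/12) = 0.2963.
Weighting by the prior gives 1/6 · 0.0029155 = 0.00048591, 1/4 · 0.078717 = 0.019679, 1/3 · 0.064 = 0.021333, 1/4 · 0.2963 = 0.074074; these sum to 0.11557.
Therefore the posterior P(jar B | data) = (0.019679) / (0.11557) = 0.17028.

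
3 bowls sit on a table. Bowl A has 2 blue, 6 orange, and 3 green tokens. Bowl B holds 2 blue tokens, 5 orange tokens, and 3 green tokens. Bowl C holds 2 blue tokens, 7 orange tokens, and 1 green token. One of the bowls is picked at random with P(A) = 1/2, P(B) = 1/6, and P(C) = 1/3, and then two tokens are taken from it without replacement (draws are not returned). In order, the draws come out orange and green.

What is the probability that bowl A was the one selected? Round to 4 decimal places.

The likelihood of the observed sequence under each hypothesis: P(data | bowl A) = (6/11)(3/10) = 0.16364; P(data | bowl B) = (5/10)(3/9) = 0.16667; P(data | bowl C) = (7/10)(1/9) = 0.077778.
Weighting by the prior gives 1/2 · 0.16364 = 0.081818, 1/6 · 0.16667 = 0.027778, 1/3 · 0.077778 = 0.025926; summing to 0.13552.
By Bayes' rule, P(bowl A | data) = (0.081818) / (0.13552) = 0.60373.

0.6037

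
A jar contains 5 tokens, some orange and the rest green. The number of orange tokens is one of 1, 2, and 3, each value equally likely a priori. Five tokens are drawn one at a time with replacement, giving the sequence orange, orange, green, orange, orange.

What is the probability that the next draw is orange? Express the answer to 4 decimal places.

Under each hypothesis, the probability of the observed sequence is: P(data | r = 1) = (1/5)(1/5)(4/5)(1/5)(1/5) = 0.00128; P(data | r = 2) = (2/5)(2/5)(3/5)(2/5)(2/5) = 0.01536; P(data | r = 3) = (3/5)(3/5)(2/5)(3/5)(3/5) = 0.05184.
Weighting by the prior gives 1/3 · 0.00128 = 0.00042667, 1/3 · 0.01536 = 0.00512, 1/3 · 0.05184 = 0.01728; these sum to 0.022827.
Dividing through by the total gives posterior P(r = 1 | data) = 0.018692, P(r = 2 | data) = 0.2243, P(r = 3 | data) = 0.75701.
The predictive probability is P(orange next | data) = (1/5)(0.018692) + (2/5)(0.2243) + (3/5)(0.75701) = 0.54766.

0.5477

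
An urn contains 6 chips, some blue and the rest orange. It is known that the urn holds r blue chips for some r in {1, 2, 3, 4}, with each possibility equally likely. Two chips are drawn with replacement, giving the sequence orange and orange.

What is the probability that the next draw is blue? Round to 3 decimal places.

For each hypothesis, P(data | H) works out to: P(data | r = 1) = (5/6)(5/6) = 25/36; P(data | r = 2) = (4/6)(4/6) = 4/9; P(data | r = 3) = (3/6)(3/6) = 1/4; P(data | r = 4) = (2/6)(2/6) = 1/9.
Weighting by the prior gives 1/4 · 25/36 = 25/144, 1/4 · 4/9 = 1/9, 1/4 · 1/4 = 1/16, 1/4 · 1/9 = 1/36; with total 3/8.
Dividing through by the total gives posterior P(r = 1 | data) = 25/54, P(r = 2 | data) = 8/27, P(r = 3 | data) = 1/6, P(r = 4 | data) = 2/27.
The predictive probability is P(blue next | data) = (1/6)(25/54) + (1/3)(8/27) + (1/2)(1/6) + (2/3)(2/27) = 25/81.

0.309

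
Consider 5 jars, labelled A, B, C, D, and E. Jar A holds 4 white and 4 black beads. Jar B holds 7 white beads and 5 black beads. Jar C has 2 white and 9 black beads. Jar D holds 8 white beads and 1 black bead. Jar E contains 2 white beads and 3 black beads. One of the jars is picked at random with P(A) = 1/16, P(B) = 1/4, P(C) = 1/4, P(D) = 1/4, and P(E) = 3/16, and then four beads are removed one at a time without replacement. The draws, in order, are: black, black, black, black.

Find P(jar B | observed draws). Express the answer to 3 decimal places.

0.026

For each hypothesis, P(data | H) works out to: P(data | jar A) = (4/8)(3/7)(2/6)(1/5) = 0.014286; P(data | jar B) = (5/12)(4/11)(3/10)(2/9) = 0.010101; P(data | jar C) = (9/11)(8/10)(7/9)(6/8) = 0.38182; P(data | jar D) = (1/9)(0/8) = 0; P(data | jar E) = (3/5)(2/4)(1/3)(0/2) = 0.
The prior-weighted likelihoods are 1/16 · 0.014286 = 0.00089286, 1/4 · 0.010101 = 0.0025253, 1/4 · 0.38182 = 0.095455, 1/4 · 0 = 0, 3/16 · 0 = 0; these sum to 0.098873.
Therefore the posterior P(jar B | data) = (0.0025253) / (0.098873) = 0.02554.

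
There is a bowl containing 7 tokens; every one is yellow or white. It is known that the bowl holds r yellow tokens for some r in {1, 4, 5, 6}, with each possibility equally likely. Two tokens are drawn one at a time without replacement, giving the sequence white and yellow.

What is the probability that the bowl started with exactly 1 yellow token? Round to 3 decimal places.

Compute the likelihood of the observed sequence for each case: P(data | r = 1) = (6/7)(1/6) = 1/7; P(data | r = 4) = (3/7)(4/6) = 2/7; P(data | r = 5) = (2/7)(5/6) = 5/21; P(data | r = 6) = (1/7)(6/6) = 1/7.
The prior-weighted likelihoods are 1/4 · 1/7 = 1/28, 1/4 · 2/7 = 1/14, 1/4 · 5/21 = 5/84, 1/4 · 1/7 = 1/28; these sum to 17/84.
Hence P(r = 1 | data) = (1/28) / (17/84) = 3/17.

0.176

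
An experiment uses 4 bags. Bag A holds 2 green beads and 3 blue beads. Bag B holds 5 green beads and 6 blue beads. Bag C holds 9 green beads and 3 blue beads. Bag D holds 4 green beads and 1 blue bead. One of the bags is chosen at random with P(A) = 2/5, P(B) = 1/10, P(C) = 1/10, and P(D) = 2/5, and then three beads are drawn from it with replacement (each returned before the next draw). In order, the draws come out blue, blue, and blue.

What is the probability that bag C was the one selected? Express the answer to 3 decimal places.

0.015

Compute the likelihood of the observed sequence for each case: P(data | bag A) = (3/5)(3/5)(3/5) = 0.216; P(data | bag B) = (6/11)(6/11)(6/11) = 0.16228; P(data | bag C) = (3/12)(3/12)(3/12) = 0.015625; P(data | bag D) = (1/5)(1/5)(1/5) = 0.008.
Weighting by the prior gives 2/5 · 0.216 = 0.0864, 1/10 · 0.16228 = 0.016228, 1/10 · 0.015625 = 0.0015625, 2/5 · 0.008 = 0.0032; with total 0.10739.
By Bayes' rule, P(bag C | data) = (0.0015625) / (0.10739) = 0.01455.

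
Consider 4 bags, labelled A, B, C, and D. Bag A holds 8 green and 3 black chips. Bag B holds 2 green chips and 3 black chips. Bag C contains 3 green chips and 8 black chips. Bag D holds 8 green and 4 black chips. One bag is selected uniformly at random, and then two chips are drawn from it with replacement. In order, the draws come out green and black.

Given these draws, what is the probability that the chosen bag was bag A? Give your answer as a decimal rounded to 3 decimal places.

For each hypothesis, P(data | H) works out to: P(data | bag A) = (8/11)(3/11) = 0.19835; P(data | bag B) = (2/5)(3/5) = 0.24; P(data | bag C) = (3/11)(8/11) = 0.19835; P(data | bag D) = (8/12)(4/12) = 0.22222.
The prior-weighted likelihoods are 1/4 · 0.19835 = 0.049587, 1/4 · 0.24 = 0.06, 1/4 · 0.19835 = 0.049587, 1/4 · 0.22222 = 0.055556; summing to 0.21473.
So P(bag A | data) = (0.049587) / (0.21473) = 0.23093.

0.231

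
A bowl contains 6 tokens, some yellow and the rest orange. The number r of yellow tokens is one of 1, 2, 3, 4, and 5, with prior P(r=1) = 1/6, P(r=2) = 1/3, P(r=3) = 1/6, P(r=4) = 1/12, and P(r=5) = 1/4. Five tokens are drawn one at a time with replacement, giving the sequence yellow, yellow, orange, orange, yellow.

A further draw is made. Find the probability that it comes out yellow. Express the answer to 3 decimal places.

0.539

Compute the likelihood of the observed sequence for each case: P(data | r = 1) = (1/6)(1/6)(5/6)(5/6)(1/6) = 0.003215; P(data | r = 2) = (2/6)(2/6)(4/6)(4/6)(2/6) = 0.016461; P(data | r = 3) = (3/6)(3/6)(3/6)(3/6)(3/6) = 0.03125; P(data | r = 4) = (4/6)(4/6)(2/6)(2/6)(4/6) = 0.032922; P(data | r = 5) = (5/6)(5/6)(1/6)(1/6)(5/6) = 0.016075.
Weighting by the prior gives 1/6 · 0.003215 = 0.00053584, 1/3 · 0.016461 = 0.005487, 1/6 · 0.03125 = 0.0052083, 1/12 · 0.032922 = 0.0027435, 1/4 · 0.016075 = 0.0040188; summing to 0.017993.
The posterior is then P(r = 1 | data) = 0.02978, P(r = 2 | data) = 0.30494, P(r = 3 | data) = 0.28946, P(r = 4 | data) = 0.15247, P(r = 5 | data) = 0.22335.
So P(yellow next | data) = Σ P(yellow next | H) P(H | data) = (1/6)(0.02978) + (1/3)(0.30494) + (1/2)(0.28946) + (2/3)(0.15247) + (5/6)(0.22335) = 0.53911.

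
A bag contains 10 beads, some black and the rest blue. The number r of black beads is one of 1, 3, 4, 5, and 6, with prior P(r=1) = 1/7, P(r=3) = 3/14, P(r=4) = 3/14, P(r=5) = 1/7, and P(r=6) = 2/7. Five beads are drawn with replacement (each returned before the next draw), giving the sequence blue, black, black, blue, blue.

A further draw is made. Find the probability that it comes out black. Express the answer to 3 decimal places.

Under each hypothesis, the probability of the observed sequence is: P(data | r = 1) = (9/10)(1/10)(1/10)(9/10)(9/10) = 0.00729; P(data | r = 3) = (7/10)(3/10)(3/10)(7/10)(7/10) = 0.03087; P(data | r = 4) = (6/10)(4/10)(4/10)(6/10)(6/10) = 0.03456; P(data | r = 5) = (5/10)(5/10)(5/10)(5/10)(5/10) = 0.03125; P(data | r = 6) = (4/10)(6/10)(6/10)(4/10)(4/10) = 0.02304.
Multiplying each by its prior: 1/7 · 0.00729 = 0.0010414, 3/14 · 0.03087 = 0.006615, 3/14 · 0.03456 = 0.0074057, 1/7 · 0.03125 = 0.0044643, 2/7 · 0.02304 = 0.0065829; summing to 0.026109.
The posterior is then P(r = 1 | data) = 0.039887, P(r = 3 | data) = 0.25336, P(r = 4 | data) = 0.28364, P(r = 5 | data) = 0.17098, P(r = 6 | data) = 0.25213.
The predictive probability is P(black next | data) = (1/10)(0.039887) + (3/10)(0.25336) + (2/5)(0.28364) + (1/2)(0.17098) + (3/5)(0.25213) = 0.43022.

0.430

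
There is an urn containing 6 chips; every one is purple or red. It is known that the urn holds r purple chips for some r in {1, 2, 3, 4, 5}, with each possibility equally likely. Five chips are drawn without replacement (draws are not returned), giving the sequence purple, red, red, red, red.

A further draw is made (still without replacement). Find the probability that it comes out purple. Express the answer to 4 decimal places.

Under each hypothesis, the probability of the observed sequence is: P(data | r = 1) = (1/6)(5/5)(4/4)(3/3)(2/2) = 1/6; P(data | r = 2) = (2/6)(4/5)(3/4)(2/3)(1/2) = 1/15; P(data | r = 3) = (3/6)(3/5)(2/4)(1/3)(0/2) = 0; P(data | r = 4) = (4/6)(2/5)(1/4)(0/3) = 0; P(data | r = 5) = (5/6)(1/5)(0/4) = 0.
Multiplying each by its prior: 1/5 · 1/6 = 1/30, 1/5 · 1/15 = 1/75, 1/5 · 0 = 0, 1/5 · 0 = 0, 1/5 · 0 = 0; with total 7/150.
Normalising, the posterior is P(r = 1 | data) = 5/7, P(r = 2 | data) = 2/7, P(r = 3 | data) = 0, P(r = 4 | data) = 0, P(r = 5 | data) = 0.
The predictive probability is P(purple next | data) = (0)(5/7) + (1)(2/7) = 2/7.

0.2857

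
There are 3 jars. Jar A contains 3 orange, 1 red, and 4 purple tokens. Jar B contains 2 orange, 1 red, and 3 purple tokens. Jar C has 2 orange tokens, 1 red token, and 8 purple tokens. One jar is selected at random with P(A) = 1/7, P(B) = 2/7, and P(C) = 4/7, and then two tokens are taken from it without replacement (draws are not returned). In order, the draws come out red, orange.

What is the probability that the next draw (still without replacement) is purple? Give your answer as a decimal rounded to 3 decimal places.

0.772

Compute the likelihood of the observed sequence for each case: P(data | jar A) = (1/8)(3/7) = 0.053571; P(data | jar B) = (1/6)(2/5) = 0.066667; P(data | jar C) = (1/11)(2/10) = 0.018182.
Weighting by the prior gives 1/7 · 0.053571 = 0.0076531, 2/7 · 0.066667 = 0.019048, 4/7 · 0.018182 = 0.01039; with total 0.03709.
The posterior is then P(jar A | data) = 0.20634, P(jar B | data) = 0.51355, P(jar C | data) = 0.28012.
Averaging over the posterior, P(purple next | data) = (2/3)(0.20634) + (3/4)(0.51355) + (8/9)(0.28012) = 0.77171.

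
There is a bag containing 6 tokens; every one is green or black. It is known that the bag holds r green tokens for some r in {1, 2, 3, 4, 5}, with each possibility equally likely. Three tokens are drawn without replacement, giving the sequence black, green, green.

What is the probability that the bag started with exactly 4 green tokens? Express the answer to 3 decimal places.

Under each hypothesis, the probability of the observed sequence is: P(data | r = 1) = (5/6)(1/5)(0/4) = 0; P(data | r = 2) = (4/6)(2/5)(1/4) = 1/15; P(data | r = 3) = (3/6)(3/5)(2/4) = 3/20; P(data | r = 4) = (2/6)(4/5)(3/4) = 1/5; P(data | r = 5) = (1/6)(5/5)(4/4) = 1/6.
Weighting by the prior gives 1/5 · 0 = 0, 1/5 · 1/15 = 1/75, 1/5 · 3/20 = 3/100, 1/5 · 1/5 = 1/25, 1/5 · 1/6 = 1/30; these sum to 7/60.
By Bayes' rule, P(r = 4 | data) = (1/25) / (7/60) = 12/35.

0.343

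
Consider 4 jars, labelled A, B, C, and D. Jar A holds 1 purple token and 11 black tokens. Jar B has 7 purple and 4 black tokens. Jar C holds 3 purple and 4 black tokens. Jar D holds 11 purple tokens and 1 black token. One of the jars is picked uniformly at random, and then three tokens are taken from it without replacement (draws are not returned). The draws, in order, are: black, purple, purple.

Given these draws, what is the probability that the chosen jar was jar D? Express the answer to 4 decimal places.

Compute the likelihood of the observed sequence for each case: P(data | jar A) = (11/12)(1/11)(0/10) = 0; P(data | jar B) = (4/11)(7/10)(6/9) = 0.1697; P(data | jar C) = (4/7)(3/6)(2/5) = 0.11429; P(data | jar D) = (1/12)(11/11)(10/10) = 0.083333.
Weighting by the prior gives 1/4 · 0 = 0, 1/4 · 0.1697 = 0.042424, 1/4 · 0.11429 = 0.028571, 1/4 · 0.083333 = 0.020833; summing to 0.091829.
So P(jar D | data) = (0.020833) / (0.091829) = 0.22687.

0.2269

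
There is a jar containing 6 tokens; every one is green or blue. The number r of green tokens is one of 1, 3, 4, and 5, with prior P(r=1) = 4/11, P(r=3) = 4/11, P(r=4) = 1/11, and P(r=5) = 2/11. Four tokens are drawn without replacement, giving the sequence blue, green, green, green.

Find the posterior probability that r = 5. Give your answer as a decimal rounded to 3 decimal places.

0.500

Compute the likelihood of the observed sequence for each case: P(data | r = 1) = (5/6)(1/5)(0/4) = 0; P(data | r = 3) = (3/6)(3/5)(2/4)(1/3) = 1/20; P(data | r = 4) = (2/6)(4/5)(3/4)(2/3) = 2/15; P(data | r = 5) = (1/6)(5/5)(4/4)(3/3) = 1/6.
Multiplying each by its prior: 4/11 · 0 = 0, 4/11 · 1/20 = 1/55, 1/11 · 2/15 = 2/165, 2/11 · 1/6 = 1/33; these sum to 2/33.
Hence P(r = 5 | data) = (1/33) / (2/33) = 1/2.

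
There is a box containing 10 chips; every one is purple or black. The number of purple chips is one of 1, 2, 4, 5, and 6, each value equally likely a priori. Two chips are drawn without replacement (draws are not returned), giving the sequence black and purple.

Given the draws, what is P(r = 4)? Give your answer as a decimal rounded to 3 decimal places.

The likelihood of the observed sequence under each hypothesis: P(data | r = 1) = (9/10)(1/9) = 1/10; P(data | r = 2) = (8/10)(2/9) = 8/45; P(data | r = 4) = (6/10)(4/9) = 4/15; P(data | r = 5) = (5/10)(5/9) = 5/18; P(data | r = 6) = (4/10)(6/9) = 4/15.
The prior-weighted likelihoods are 1/5 · 1/10 = 1/50, 1/5 · 8/45 = 8/225, 1/5 · 4/15 = 4/75, 1/5 · 5/18 = 1/18, 1/5 · 4/15 = 4/75; these sum to 49/225.
By Bayes' rule, P(r = 4 | data) = (4/75) / (49/225) = 12/49.

0.245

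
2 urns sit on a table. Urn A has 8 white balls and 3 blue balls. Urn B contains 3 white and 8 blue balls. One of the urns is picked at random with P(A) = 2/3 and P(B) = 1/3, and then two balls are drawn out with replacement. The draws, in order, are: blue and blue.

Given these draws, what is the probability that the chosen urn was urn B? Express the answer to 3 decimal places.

0.780

The likelihood of the observed sequence under each hypothesis: P(data | urn A) = (3/11)(3/11) = 9/121; P(data | urn B) = (8/11)(8/11) = 64/121.
The prior-weighted likelihoods are 2/3 · 9/121 = 6/121, 1/3 · 64/121 = 64/363; with total 82/363.
So P(urn B | data) = (64/363) / (82/363) = 32/41.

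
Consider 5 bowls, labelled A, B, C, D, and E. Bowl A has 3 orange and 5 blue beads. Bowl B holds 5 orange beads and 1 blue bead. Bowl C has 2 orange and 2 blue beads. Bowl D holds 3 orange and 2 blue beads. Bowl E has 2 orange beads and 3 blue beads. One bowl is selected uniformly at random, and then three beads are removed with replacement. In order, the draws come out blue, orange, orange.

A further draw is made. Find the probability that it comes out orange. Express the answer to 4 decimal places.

For each hypothesis, P(data | H) works out to: P(data | bowl A) = (5/8)(3/8)(3/8) = 0.087891; P(data | bowl B) = (1/6)(5/6)(5/6) = 0.11574; P(data | bowl C) = (2/4)(2/4)(2/4) = 0.125; P(data | bowl D) = (2/5)(3/5)(3/5) = 0.144; P(data | bowl E) = (3/5)(2/5)(2/5) = 0.096.
Weighting by the prior gives 1/5 · 0.087891 = 0.017578, 1/5 · 0.11574 = 0.023148, 1/5 · 0.125 = 0.025, 1/5 · 0.144 = 0.0288, 1/5 · 0.096 = 0.0192; summing to 0.11373.
Dividing through by the total gives posterior P(bowl A | data) = 0.15457, P(bowl B | data) = 0.20354, P(bowl C | data) = 0.21983, P(bowl D | data) = 0.25324, P(bowl E | data) = 0.16883.
Averaging over the posterior, P(orange next | data) = (3/8)(0.15457) + (5/6)(0.20354) + (1/2)(0.21983) + (3/5)(0.25324) + (2/5)(0.16883) = 0.55697.

0.5570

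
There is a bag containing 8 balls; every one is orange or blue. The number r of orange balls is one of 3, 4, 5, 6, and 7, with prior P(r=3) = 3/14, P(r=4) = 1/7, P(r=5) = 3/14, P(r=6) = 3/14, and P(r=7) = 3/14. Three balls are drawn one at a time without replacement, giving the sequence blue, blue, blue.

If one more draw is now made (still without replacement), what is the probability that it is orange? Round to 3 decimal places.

The likelihood of the observed sequence under each hypothesis: P(data | r = 3) = (5/8)(4/7)(3/6) = 5/28; P(data | r = 4) = (4/8)(3/7)(2/6) = 1/14; P(data | r = 5) = (3/8)(2/7)(1/6) = 1/56; P(data | r = 6) = (2/8)(1/7)(0/6) = 0; P(data | r = 7) = (1/8)(0/7) = 0.
The prior-weighted likelihoods are 3/14 · 5/28 = 15/392, 1/7 · 1/14 = 1/98, 3/14 · 1/56 = 3/784, 3/14 · 0 = 0, 3/14 · 0 = 0; with total 41/784.
Dividing through by the total gives posterior P(r = 3 | data) = 30/41, P(r = 4 | data) = 8/41, P(r = 5 | data) = 3/41, P(r = 6 | data) = 0, P(r = 7 | data) = 0.
So P(orange next | data) = Σ P(orange next | H) P(H | data) = (3/5)(30/41) + (4/5)(8/41) + (1)(3/41) = 137/205.

0.668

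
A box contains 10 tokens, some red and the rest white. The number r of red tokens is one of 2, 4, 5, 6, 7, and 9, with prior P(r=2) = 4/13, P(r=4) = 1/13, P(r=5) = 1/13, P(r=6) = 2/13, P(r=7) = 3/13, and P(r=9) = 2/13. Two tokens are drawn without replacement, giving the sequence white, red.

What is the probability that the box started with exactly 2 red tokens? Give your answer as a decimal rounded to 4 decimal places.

0.2645

Compute the likelihood of the observed sequence for each case: P(data | r = 2) = (8/10)(2/9) = 8/45; P(data | r = 4) = (6/10)(4/9) = 4/15; P(data | r = 5) = (5/10)(5/9) = 5/18; P(data | r = 6) = (4/10)(6/9) = 4/15; P(data | r = 7) = (3/10)(7/9) = 7/30; P(data | r = 9) = (1/10)(9/9) = 1/10.
Multiplying each by its prior: 4/13 · 8/45 = 32/585, 1/13 · 4/15 = 4/195, 1/13 · 5/18 = 5/234, 2/13 · 4/15 = 8/195, 3/13 · 7/30 = 7/130, 2/13 · 1/10 = 1/65; these sum to 121/585.
Therefore the posterior P(r = 2 | data) = (32/585) / (121/585) = 32/121.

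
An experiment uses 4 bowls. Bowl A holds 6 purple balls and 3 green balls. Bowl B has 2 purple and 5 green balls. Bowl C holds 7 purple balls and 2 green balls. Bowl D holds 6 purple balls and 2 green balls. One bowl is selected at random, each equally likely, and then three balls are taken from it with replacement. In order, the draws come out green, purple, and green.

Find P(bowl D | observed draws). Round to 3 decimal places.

0.154

For each hypothesis, P(data | H) works out to: P(data | bowl A) = (3/9)(6/9)(3/9) = 0.074074; P(data | bowl B) = (5/7)(2/7)(5/7) = 0.14577; P(data | bowl C) = (2/9)(7/9)(2/9) = 0.038409; P(data | bowl D) = (2/8)(6/8)(2/8) = 0.046875.
The prior-weighted likelihoods are 1/4 · 0.074074 = 0.018519, 1/4 · 0.14577 = 0.036443, 1/4 · 0.038409 = 0.0096022, 1/4 · 0.046875 = 0.011719; summing to 0.076283.
So P(bowl D | data) = (0.011719) / (0.076283) = 0.15362.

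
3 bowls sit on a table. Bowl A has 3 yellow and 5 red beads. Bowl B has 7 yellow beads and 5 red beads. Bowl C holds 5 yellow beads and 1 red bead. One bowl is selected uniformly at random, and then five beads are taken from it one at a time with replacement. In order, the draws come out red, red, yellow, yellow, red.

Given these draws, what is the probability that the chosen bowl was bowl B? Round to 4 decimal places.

For each hypothesis, P(data | H) works out to: P(data | bowl A) = (5/8)(5/8)(3/8)(3/8)(5/8) = 0.034332; P(data | bowl B) = (5/12)(5/12)(7/12)(7/12)(5/12) = 0.024615; P(data | bowl C) = (1/6)(1/6)(5/6)(5/6)(1/6) = 0.003215.
Weighting by the prior gives 1/3 · 0.034332 = 0.011444, 1/3 · 0.024615 = 0.008205, 1/3 · 0.003215 = 0.0010717; these sum to 0.020721.
Hence P(bowl B | data) = (0.008205) / (0.020721) = 0.39598.

0.3960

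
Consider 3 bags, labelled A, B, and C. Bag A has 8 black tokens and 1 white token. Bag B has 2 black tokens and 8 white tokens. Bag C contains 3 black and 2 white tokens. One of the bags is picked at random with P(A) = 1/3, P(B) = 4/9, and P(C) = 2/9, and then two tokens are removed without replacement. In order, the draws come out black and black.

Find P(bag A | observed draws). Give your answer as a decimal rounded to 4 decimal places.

The likelihood of the observed sequence under each hypothesis: P(data | bag A) = (8/9)(7/8) = 7/9; P(data | bag B) = (2/10)(1/9) = 1/45; P(data | bag C) = (3/5)(2/4) = 3/10.
Multiplying each by its prior: 1/3 · 7/9 = 7/27, 4/9 · 1/45 = 4/405, 2/9 · 3/10 = 1/15; summing to 136/405.
By Bayes' rule, P(bag A | data) = (7/27) / (136/405) = 105/136.

0.7721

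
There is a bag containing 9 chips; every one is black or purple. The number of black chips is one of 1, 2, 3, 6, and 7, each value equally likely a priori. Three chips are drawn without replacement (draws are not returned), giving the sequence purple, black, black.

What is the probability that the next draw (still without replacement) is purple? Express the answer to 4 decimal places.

0.3929

The likelihood of the observed sequence under each hypothesis: P(data | r = 1) = (8/9)(1/8)(0/7) = 0; P(data | r = 2) = (7/9)(2/8)(1/7) = 1/36; P(data | r = 3) = (6/9)(3/8)(2/7) = 1/14; P(data | r = 6) = (3/9)(6/8)(5/7) = 5/28; P(data | r = 7) = (2/9)(7/8)(6/7) = 1/6.
Weighting by the prior gives 1/5 · 0 = 0, 1/5 · 1/36 = 1/180, 1/5 · 1/14 = 1/70, 1/5 · 5/28 = 1/28, 1/5 · 1/6 = 1/30; these sum to 4/45.
Dividing through by the total gives posterior P(r = 1 | data) = 0, P(r = 2 | data) = 1/16, P(r = 3 | data) = 9/56, P(r = 6 | data) = 45/112, P(r = 7 | data) = 3/8.
Averaging over the posterior, P(purple next | data) = (1)(1/16) + (5/6)(9/56) + (1/3)(45/112) + (1/6)(3/8) = 11/28.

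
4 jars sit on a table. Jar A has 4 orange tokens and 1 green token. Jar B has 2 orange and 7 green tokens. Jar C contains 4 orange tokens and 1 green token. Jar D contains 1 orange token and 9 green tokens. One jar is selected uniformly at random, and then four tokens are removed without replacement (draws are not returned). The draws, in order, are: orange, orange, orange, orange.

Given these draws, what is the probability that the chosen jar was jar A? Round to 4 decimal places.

0.5000

For each hypothesis, P(data | H) works out to: P(data | jar A) = (4/5)(3/4)(2/3)(1/2) = 1/5; P(data | jar B) = (2/9)(1/8)(0/7) = 0; P(data | jar C) = (4/5)(3/4)(2/3)(1/2) = 1/5; P(data | jar D) = (1/10)(0/9) = 0.
Weighting by the prior gives 1/4 · 1/5 = 1/20, 1/4 · 0 = 0, 1/4 · 1/5 = 1/20, 1/4 · 0 = 0; with total 1/10.
Therefore the posterior P(jar A | data) = (1/20) / (1/10) = 1/2.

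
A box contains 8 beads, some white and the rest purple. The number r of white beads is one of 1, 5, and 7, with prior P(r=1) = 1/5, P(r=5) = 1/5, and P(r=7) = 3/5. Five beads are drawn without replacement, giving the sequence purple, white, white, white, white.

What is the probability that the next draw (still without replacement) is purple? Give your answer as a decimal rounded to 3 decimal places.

The likelihood of the observed sequence under each hypothesis: P(data | r = 1) = (7/8)(1/7)(0/6) = 0; P(data | r = 5) = (3/8)(5/7)(4/6)(3/5)(2/4) = 3/56; P(data | r = 7) = (1/8)(7/7)(6/6)(5/5)(4/4) = 1/8.
Multiplying each by its prior: 1/5 · 0 = 0, 1/5 · 3/56 = 3/280, 3/5 · 1/8 = 3/40; with total 3/35.
The posterior is then P(r = 1 | data) = 0, P(r = 5 | data) = 1/8, P(r = 7 | data) = 7/8.
The predictive probability is P(purple next | data) = (2/3)(1/8) + (0)(7/8) = 1/12.

0.083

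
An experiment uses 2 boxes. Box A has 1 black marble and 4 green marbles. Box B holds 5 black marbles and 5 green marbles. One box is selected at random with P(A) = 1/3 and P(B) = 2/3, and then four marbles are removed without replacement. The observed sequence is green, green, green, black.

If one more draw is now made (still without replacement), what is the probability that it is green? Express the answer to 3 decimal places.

0.751

The likelihood of the observed sequence under each hypothesis: P(data | box A) = (4/5)(3/4)(2/3)(1/2) = 1/5; P(data | box B) = (5/10)(4/9)(3/8)(5/7) = 5/84.
Multiplying each by its prior: 1/3 · 1/5 = 1/15, 2/3 · 5/84 = 5/126; summing to 67/630.
Normalising, the posterior is P(box A | data) = 42/67, P(box B | data) = 25/67.
So P(green next | data) = Σ P(green next | H) P(H | data) = (1)(42/67) + (1/3)(25/67) = 151/201.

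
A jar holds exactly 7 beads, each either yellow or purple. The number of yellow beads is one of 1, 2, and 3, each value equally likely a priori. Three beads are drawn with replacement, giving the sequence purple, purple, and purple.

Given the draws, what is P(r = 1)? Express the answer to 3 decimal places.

0.533

Compute the likelihood of the observed sequence for each case: P(data | r = 1) = (6/7)(6/7)(6/7) = 0.62974; P(data | r = 2) = (5/7)(5/7)(5/7) = 0.36443; P(data | r = 3) = (4/7)(4/7)(4/7) = 0.18659.
Multiplying each by its prior: 1/3 · 0.62974 = 0.20991, 1/3 · 0.36443 = 0.12148, 1/3 · 0.18659 = 0.062196; with total 0.39359.
By Bayes' rule, P(r = 1 | data) = (0.20991) / (0.39359) = 0.53333.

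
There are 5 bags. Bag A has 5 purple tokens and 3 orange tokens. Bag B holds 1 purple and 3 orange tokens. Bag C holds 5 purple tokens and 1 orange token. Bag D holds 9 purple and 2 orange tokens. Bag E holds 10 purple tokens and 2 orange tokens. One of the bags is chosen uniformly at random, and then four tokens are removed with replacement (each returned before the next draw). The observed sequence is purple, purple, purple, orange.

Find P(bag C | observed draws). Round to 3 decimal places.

0.244

The likelihood of the observed sequence under each hypothesis: P(data | bag A) = (5/8)(5/8)(5/8)(3/8) = 0.091553; P(data | bag B) = (1/4)(1/4)(1/4)(3/4) = 0.011719; P(data | bag C) = (5/6)(5/6)(5/6)(1/6) = 0.096451; P(data | bag D) = (9/11)(9/11)(9/11)(2/11) = 0.099583; P(data | bag E) = (10/12)(10/12)(10/12)(2/12) = 0.096451.
Multiplying each by its prior: 1/5 · 0.091553 = 0.018311, 1/5 · 0.011719 = 0.0023437, 1/5 · 0.096451 = 0.01929, 1/5 · 0.099583 = 0.019917, 1/5 · 0.096451 = 0.01929; these sum to 0.079151.
By Bayes' rule, P(bag C | data) = (0.01929) / (0.079151) = 0.24371.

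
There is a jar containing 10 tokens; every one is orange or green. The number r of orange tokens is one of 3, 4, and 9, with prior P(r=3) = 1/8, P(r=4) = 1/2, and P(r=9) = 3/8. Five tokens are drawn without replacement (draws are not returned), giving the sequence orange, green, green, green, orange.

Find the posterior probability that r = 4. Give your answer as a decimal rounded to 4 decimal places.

Compute the likelihood of the observed sequence for each case: P(data | r = 3) = (3/10)(7/9)(6/8)(5/7)(2/6) = 1/24; P(data | r = 4) = (4/10)(6/9)(5/8)(4/7)(3/6) = 1/21; P(data | r = 9) = (9/10)(1/9)(0/8) = 0.
The prior-weighted likelihoods are 1/8 · 1/24 = 1/192, 1/2 · 1/21 = 1/42, 3/8 · 0 = 0; these sum to 13/448.
By Bayes' rule, P(r = 4 | data) = (1/42) / (13/448) = 32/39.

0.8205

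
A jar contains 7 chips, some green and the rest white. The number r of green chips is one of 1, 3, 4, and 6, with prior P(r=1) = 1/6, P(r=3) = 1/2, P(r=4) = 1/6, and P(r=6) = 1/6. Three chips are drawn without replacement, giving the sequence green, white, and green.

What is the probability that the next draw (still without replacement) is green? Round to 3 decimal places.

The likelihood of the observed sequence under each hypothesis: P(data | r = 1) = (1/7)(6/6)(0/5) = 0; P(data | r = 3) = (3/7)(4/6)(2/5) = 4/35; P(data | r = 4) = (4/7)(3/6)(3/5) = 6/35; P(data | r = 6) = (6/7)(1/6)(5/5) = 1/7.
Multiplying each by its prior: 1/6 · 0 = 0, 1/2 · 4/35 = 2/35, 1/6 · 6/35 = 1/35, 1/6 · 1/7 = 1/42; these sum to 23/210.
Dividing through by the total gives posterior P(r = 1 | data) = 0, P(r = 3 | data) = 12/23, P(r = 4 | data) = 6/23, P(r = 6 | data) = 5/23.
The predictive probability is P(green next | data) = (1/4)(12/23) + (1/2)(6/23) + (1)(5/23) = 11/23.

0.478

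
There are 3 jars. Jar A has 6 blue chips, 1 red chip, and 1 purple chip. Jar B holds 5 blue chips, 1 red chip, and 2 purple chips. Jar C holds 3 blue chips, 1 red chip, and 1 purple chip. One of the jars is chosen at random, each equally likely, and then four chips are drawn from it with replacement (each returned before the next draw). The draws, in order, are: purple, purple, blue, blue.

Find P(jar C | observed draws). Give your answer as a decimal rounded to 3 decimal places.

Compute the likelihood of the observed sequence for each case: P(data | jar A) = (1/8)(1/8)(6/8)(6/8) = 0.0087891; P(data | jar B) = (2/8)(2/8)(5/8)(5/8) = 0.024414; P(data | jar C) = (1/5)(1/5)(3/5)(3/5) = 0.0144.
The prior-weighted likelihoods are 1/3 · 0.0087891 = 0.0029297, 1/3 · 0.024414 = 0.008138, 1/3 · 0.0144 = 0.0048; summing to 0.015868.
Therefore the posterior P(jar C | data) = (0.0048) / (0.015868) = 0.3025.

0.303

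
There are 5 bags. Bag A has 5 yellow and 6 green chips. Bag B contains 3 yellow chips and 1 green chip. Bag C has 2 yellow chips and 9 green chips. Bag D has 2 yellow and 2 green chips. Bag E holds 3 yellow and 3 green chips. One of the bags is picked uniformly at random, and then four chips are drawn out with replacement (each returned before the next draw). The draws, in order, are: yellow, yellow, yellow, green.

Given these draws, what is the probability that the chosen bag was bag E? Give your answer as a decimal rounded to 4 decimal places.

0.2181

The likelihood of the observed sequence under each hypothesis: P(data | bag A) = (5/11)(5/11)(5/11)(6/11) = 0.051226; P(data | bag B) = (3/4)(3/4)(3/4)(1/4) = 0.10547; P(data | bag C) = (2/11)(2/11)(2/11)(9/11) = 0.0049177; P(data | bag D) = (2/4)(2/4)(2/4)(2/4) = 0.0625; P(data | bag E) = (3/6)(3/6)(3/6)(3/6) = 0.0625.
The prior-weighted likelihoods are 1/5 · 0.051226 = 0.010245, 1/5 · 0.10547 = 0.021094, 1/5 · 0.0049177 = 0.00098354, 1/5 · 0.0625 = 0.0125, 1/5 · 0.0625 = 0.0125; these sum to 0.057322.
By Bayes' rule, P(bag E | data) = (0.0125) / (0.057322) = 0.21806.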